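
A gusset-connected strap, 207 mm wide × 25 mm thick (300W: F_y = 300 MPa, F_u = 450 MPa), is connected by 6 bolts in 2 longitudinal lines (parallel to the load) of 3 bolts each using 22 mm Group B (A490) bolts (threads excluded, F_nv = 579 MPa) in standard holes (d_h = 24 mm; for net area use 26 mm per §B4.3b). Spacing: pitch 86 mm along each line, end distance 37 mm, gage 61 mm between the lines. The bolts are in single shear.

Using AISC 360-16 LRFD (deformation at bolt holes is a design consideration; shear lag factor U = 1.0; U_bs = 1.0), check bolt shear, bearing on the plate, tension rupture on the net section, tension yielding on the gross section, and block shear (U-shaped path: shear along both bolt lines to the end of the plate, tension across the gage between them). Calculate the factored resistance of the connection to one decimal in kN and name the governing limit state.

990.4 kN (bolt shear governs)

Bolt shear: A_b = π(22)²/4 = 380.13 mm². φR_n = 0.75 × 579 × 380.13 × 6 × 1 = 990.4 kN.
Bearing (25 mm plate, F_u = 450 MPa): end bolts L_c = 37 − 24/2 = 25, R_n = min(1.2×25×25×450, 2.4×22×25×450) = 337.5 kN/bolt; interior L_c = 86 − 24 = 62, R_n = 594 kN/bolt. φR_n = 0.75 × (2×337.5 + 4×594) = 2288.3 kN.
Tension rupture (net): A_n = (207 − 2×26)×25 = 3875 mm² (U = 1.0, A_e = A_n). φR_n = 0.75 × 450 × 3875 = 1307.8 kN.
Tension yield (gross): A_g = 207×25 = 5175 mm². φR_n = 0.90 × 300 × 5175 = 1397.3 kN.
Block shear: shear path 2×[37+2×86] = 2×209 mm, A_gv = 10450, A_nv = 2×(209 − 2.5×26)×25 = 7200 mm²; tension across gage: (61 − 1×26)×25 = 875 mm². R_n = min(0.6×450×7200, 0.6×300×10450) + 1.0×450×875 = min(1944, 1881) + 393.75 = 2274.8 kN. φR_n = 0.75 × 2274.8 = 1706.1 kN.
Governing: min(990.4, 2288.3, 1307.8, 1397.3, 1706.1) = 990.4 kN → bolt shear.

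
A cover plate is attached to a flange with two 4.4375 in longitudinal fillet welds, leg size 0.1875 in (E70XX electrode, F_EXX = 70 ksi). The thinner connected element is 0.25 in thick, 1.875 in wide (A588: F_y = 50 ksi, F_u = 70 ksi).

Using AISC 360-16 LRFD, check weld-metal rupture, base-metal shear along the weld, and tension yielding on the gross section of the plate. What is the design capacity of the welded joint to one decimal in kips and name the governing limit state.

Weld metal: throat = 0.707×0.1875 = 0.13256 in, L = 2×4.4375 = 8.875 in. φR_n = 0.75 × 0.6 × 70 × 0.13256 × 8.875 = 37.1 kips.
Base metal shear (0.25 in plate): yield φR_n = 1.0×0.6×50×0.25×8.875 = 66.6 kips; rupture φR_n = 0.75×0.6×70×0.25×8.875 = 69.9 kips; take 66.6 kips (yield).
Tension yield (gross): A_g = 1.875×0.25 = 0.46875 in². φR_n = 0.90 × 50 × 0.46875 = 21.1 kips.
Governing: min(37.1, 66.6, 21.1) = 21.1 kips → gross-section yield.

21.1 kips (gross-section yield governs)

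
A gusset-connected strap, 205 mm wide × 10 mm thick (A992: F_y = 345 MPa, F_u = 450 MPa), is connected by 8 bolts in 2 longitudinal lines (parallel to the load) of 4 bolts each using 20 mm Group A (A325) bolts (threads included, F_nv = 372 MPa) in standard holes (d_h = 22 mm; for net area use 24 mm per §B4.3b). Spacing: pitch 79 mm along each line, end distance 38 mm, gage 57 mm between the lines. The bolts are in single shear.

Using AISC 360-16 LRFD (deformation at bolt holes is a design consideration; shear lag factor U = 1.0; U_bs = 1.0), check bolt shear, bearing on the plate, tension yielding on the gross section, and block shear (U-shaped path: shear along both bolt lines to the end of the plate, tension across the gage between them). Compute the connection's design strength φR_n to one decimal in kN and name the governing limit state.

Bolt shear: A_b = π(20)²/4 = 314.16 mm². φR_n = 0.75 × 372 × 314.16 × 8 × 1 = 701.2 kN.
Bearing (10 mm plate, F_u = 450 MPa): end bolts L_c = 38 − 22/2 = 27, R_n = min(1.2×27×10×450, 2.4×20×10×450) = 145.8 kN/bolt; interior L_c = 79 − 22 = 57, R_n = 216 kN/bolt. φR_n = 0.75 × (2×145.8 + 6×216) = 1190.7 kN.
Tension yield (gross): A_g = 205×10 = 2050 mm². φR_n = 0.90 × 345 × 2050 = 636.5 kN.
Block shear: shear path 2×[38+3×79] = 2×275 mm, A_gv = 5500, A_nv = 2×(275 − 3.5×24)×10 = 3820 mm²; tension across gage: (57 − 1×24)×10 = 330 mm². R_n = min(0.6×450×3820, 0.6×345×5500) + 1.0×450×330 = min(1031.4, 1138.5) + 148.5 = 1179.9 kN. φR_n = 0.75 × 1179.9 = 884.9 kN.
Governing: min(701.2, 1190.7, 636.5, 884.9) = 636.5 kN → gross-section yield.

636.5 kN (gross-section yield governs)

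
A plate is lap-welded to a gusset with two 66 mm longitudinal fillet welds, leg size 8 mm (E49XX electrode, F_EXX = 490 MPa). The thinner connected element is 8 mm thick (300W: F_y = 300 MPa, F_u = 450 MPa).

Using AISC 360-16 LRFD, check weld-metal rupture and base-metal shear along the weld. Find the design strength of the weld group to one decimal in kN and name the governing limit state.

Weld metal: throat = 0.707×8 = 5.656 mm, L = 2×66 = 132 mm. φR_n = 0.75 × 0.6 × 490 × 5.656 × 132 = 164.6 kN.
Base metal shear (8 mm plate): yield φR_n = 1.0×0.6×300×8×132 = 190.1 kN; rupture φR_n = 0.75×0.6×450×8×132 = 213.8 kN; take 190.1 kN (yield).
Governing: min(164.6, 190.1) = 164.6 kN → weld metal.

164.6 kN (weld metal governs)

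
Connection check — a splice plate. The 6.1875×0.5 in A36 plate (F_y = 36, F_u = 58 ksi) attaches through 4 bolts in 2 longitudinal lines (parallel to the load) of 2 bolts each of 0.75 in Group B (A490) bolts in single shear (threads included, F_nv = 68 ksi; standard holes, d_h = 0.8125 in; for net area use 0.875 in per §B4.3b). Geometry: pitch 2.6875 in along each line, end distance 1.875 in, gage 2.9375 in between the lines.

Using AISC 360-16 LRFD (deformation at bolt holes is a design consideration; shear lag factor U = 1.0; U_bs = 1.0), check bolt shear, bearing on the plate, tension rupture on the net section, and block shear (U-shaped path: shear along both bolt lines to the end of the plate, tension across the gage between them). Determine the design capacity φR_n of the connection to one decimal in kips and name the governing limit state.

90.1 kips (bolt shear governs)

Bolt shear: A_b = π(0.75)²/4 = 0.44179 in². φR_n = 0.75 × 68 × 0.44179 × 4 × 1 = 90.1 kips.
Bearing (0.5 in plate, F_u = 58 ksi): end bolts L_c = 1.875 − 0.8125/2 = 1.46875, R_n = min(1.2×1.46875×0.5×58, 2.4×0.75×0.5×58) = 51.113 kips/bolt; interior L_c = 2.6875 − 0.8125 = 1.875, R_n = 52.2 kips/bolt. φR_n = 0.75 × (2×51.113 + 2×52.2) = 155.0 kips.
Tension rupture (net): A_n = (6.1875 − 2×0.875)×0.5 = 2.2188 in² (U = 1.0, A_e = A_n). φR_n = 0.75 × 58 × 2.2188 = 96.5 kips.
Block shear: shear path 2×[1.875+1×2.6875] = 2×4.5625 in, A_gv = 4.5625, A_nv = 2×(4.5625 − 1.5×0.875)×0.5 = 3.25 in²; tension across gage: (2.9375 − 1×0.875)×0.5 = 1.0313 in². R_n = min(0.6×58×3.25, 0.6×36×4.5625) + 1.0×58×1.0313 = min(113.1, 98.55) + 59.815 = 158.37 kips. φR_n = 0.75 × 158.37 = 118.8 kips.
Governing: min(90.1, 155.0, 96.5, 118.8) = 90.1 kips → bolt shear.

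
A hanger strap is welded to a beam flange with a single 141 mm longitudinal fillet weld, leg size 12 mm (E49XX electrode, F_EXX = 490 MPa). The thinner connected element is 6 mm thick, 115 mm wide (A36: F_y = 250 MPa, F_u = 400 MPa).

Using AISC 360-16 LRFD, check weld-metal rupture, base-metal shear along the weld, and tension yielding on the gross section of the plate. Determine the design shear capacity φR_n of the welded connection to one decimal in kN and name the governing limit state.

126.9 kN (base-metal shear governs)

Weld metal: throat = 0.707×12 = 8.484 mm, L = 141 mm. φR_n = 0.75 × 0.6 × 490 × 8.484 × 141 = 263.8 kN.
Base metal shear (6 mm plate): yield φR_n = 1.0×0.6×250×6×141 = 126.9 kN; rupture φR_n = 0.75×0.6×400×6×141 = 152.3 kN; take 126.9 kN (yield).
Tension yield (gross): A_g = 115×6 = 690 mm². φR_n = 0.90 × 250 × 690 = 155.3 kN.
Governing: min(263.8, 126.9, 155.3) = 126.9 kN → base-metal shear.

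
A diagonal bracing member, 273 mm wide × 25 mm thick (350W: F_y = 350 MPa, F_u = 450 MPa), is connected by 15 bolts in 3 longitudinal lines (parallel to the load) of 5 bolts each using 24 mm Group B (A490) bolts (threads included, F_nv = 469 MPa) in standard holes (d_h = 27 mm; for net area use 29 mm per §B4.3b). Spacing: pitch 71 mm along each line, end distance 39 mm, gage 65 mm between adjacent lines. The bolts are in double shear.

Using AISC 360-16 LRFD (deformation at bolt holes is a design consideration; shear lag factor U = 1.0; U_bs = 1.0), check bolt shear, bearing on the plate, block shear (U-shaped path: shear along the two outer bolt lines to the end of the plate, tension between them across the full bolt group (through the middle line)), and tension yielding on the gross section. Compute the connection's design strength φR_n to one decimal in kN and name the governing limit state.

Bolt shear: A_b = π(24)²/4 = 452.39 mm². φR_n = 0.75 × 469 × 452.39 × 15 × 2 = 4773.8 kN.
Bearing (25 mm plate, F_u = 450 MPa): end bolts L_c = 39 − 27/2 = 25.5, R_n = min(1.2×25.5×25×450, 2.4×24×25×450) = 344.25 kN/bolt; interior L_c = 71 − 27 = 44, R_n = 594 kN/bolt. φR_n = 0.75 × (3×344.25 + 12×594) = 6120.6 kN.
Block shear: shear path 2×[39+4×71] = 2×323 mm, A_gv = 16150, A_nv = 2×(323 − 4.5×29)×25 = 9625 mm²; tension across gage: (130 − 2×29)×25 = 1800 mm². R_n = min(0.6×450×9625, 0.6×350×16150) + 1.0×450×1800 = min(2598.8, 3391.5) + 810 = 3408.8 kN. φR_n = 0.75 × 3408.8 = 2556.6 kN.
Tension yield (gross): A_g = 273×25 = 6825 mm². φR_n = 0.90 × 350 × 6825 = 2149.9 kN.
Governing: min(4773.8, 6120.6, 2556.6, 2149.9) = 2149.9 kN → gross-section yield.

2149.9 kN (gross-section yield governs)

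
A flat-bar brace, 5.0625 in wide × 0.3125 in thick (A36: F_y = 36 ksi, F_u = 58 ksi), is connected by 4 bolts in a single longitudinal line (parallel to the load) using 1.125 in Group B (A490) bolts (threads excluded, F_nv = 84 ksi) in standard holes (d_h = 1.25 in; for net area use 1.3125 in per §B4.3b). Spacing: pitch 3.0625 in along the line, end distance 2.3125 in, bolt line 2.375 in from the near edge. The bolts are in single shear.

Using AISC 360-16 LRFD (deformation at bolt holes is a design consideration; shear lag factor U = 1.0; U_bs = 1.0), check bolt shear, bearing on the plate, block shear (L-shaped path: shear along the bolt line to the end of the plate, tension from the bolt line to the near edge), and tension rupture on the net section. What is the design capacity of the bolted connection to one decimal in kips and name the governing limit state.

51.0 kips (net-section rupture governs)

Bolt shear: A_b = π(1.125)²/4 = 0.99402 in². φR_n = 0.75 × 84 × 0.99402 × 4 × 1 = 250.5 kips.
Bearing (0.3125 in plate, F_u = 58 ksi): end bolts L_c = 2.3125 − 1.25/2 = 1.6875, R_n = min(1.2×1.6875×0.3125×58, 2.4×1.125×0.3125×58) = 36.703 kips/bolt; interior L_c = 3.0625 − 1.25 = 1.8125, R_n = 39.422 kips/bolt. φR_n = 0.75 × (1×36.703 + 3×39.422) = 116.2 kips.
Block shear: shear path 1×[2.3125+3×3.0625] = 1×11.5 in, A_gv = 3.5938, A_nv = 1×(11.5 − 3.5×1.3125)×0.3125 = 2.1582 in²; tension to near edge: (2.375 − 0.5×1.3125)×0.3125 = 0.53711 in². R_n = min(0.6×58×2.1582, 0.6×36×3.5938) + 1.0×58×0.53711 = min(75.105, 77.626) + 31.152 = 106.26 kips. φR_n = 0.75 × 106.26 = 79.7 kips.
Tension rupture (net): A_n = (5.0625 − 1×1.3125)×0.3125 = 1.1719 in² (U = 1.0, A_e = A_n). φR_n = 0.75 × 58 × 1.1719 = 51.0 kips.
Governing: min(250.5, 116.2, 79.7, 51.0) = 51.0 kips → net-section rupture.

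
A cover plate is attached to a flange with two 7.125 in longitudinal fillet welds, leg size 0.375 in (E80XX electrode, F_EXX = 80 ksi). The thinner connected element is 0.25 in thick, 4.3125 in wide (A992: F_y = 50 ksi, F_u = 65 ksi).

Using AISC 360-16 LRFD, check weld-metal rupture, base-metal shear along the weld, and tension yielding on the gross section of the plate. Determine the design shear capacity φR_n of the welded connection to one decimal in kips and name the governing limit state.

Weld metal: throat = 0.707×0.375 = 0.26513 in, L = 2×7.125 = 14.25 in. φR_n = 0.75 × 0.6 × 80 × 0.26513 × 14.25 = 136.0 kips.
Base metal shear (0.25 in plate): yield φR_n = 1.0×0.6×50×0.25×14.25 = 106.9 kips; rupture φR_n = 0.75×0.6×65×0.25×14.25 = 104.2 kips; take 104.2 kips (rupture).
Tension yield (gross): A_g = 4.3125×0.25 = 1.0781 in². φR_n = 0.90 × 50 × 1.0781 = 48.5 kips.
Governing: min(136.0, 104.2, 48.5) = 48.5 kips → gross-section yield.

48.5 kips (gross-section yield governs)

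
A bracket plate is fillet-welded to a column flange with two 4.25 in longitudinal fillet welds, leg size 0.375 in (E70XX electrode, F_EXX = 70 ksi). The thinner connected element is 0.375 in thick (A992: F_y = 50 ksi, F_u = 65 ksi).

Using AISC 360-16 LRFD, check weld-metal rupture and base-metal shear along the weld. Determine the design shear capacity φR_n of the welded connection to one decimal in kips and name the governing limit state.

71.0 kips (weld metal governs)

Weld metal: throat = 0.707×0.375 = 0.26513 in, L = 2×4.25 = 8.5 in. φR_n = 0.75 × 0.6 × 70 × 0.26513 × 8.5 = 71.0 kips.
Base metal shear (0.375 in plate): yield φR_n = 1.0×0.6×50×0.375×8.5 = 95.6 kips; rupture φR_n = 0.75×0.6×65×0.375×8.5 = 93.2 kips; take 93.2 kips (rupture).
Governing: min(71.0, 93.2) = 71.0 kips → weld metal.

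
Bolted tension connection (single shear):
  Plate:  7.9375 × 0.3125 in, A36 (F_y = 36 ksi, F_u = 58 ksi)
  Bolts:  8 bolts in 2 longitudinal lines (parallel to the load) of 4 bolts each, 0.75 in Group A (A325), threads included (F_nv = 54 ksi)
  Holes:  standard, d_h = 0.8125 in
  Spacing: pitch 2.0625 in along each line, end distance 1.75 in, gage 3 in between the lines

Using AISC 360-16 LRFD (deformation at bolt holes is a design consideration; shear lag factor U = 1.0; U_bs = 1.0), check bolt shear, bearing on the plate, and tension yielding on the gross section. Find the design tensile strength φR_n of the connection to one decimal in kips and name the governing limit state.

Bolt shear: A_b = π(0.75)²/4 = 0.44179 in². φR_n = 0.75 × 54 × 0.44179 × 8 × 1 = 143.1 kips.
Bearing (0.3125 in plate, F_u = 58 ksi): end bolts L_c = 1.75 − 0.8125/2 = 1.34375, R_n = min(1.2×1.34375×0.3125×58, 2.4×0.75×0.3125×58) = 29.227 kips/bolt; interior L_c = 2.0625 − 0.8125 = 1.25, R_n = 27.188 kips/bolt. φR_n = 0.75 × (2×29.227 + 6×27.188) = 166.2 kips.
Tension yield (gross): A_g = 7.9375×0.3125 = 2.4805 in². φR_n = 0.90 × 36 × 2.4805 = 80.4 kips.
Governing: min(143.1, 166.2, 80.4) = 80.4 kips → gross-section yield.

80.4 kips (gross-section yield governs)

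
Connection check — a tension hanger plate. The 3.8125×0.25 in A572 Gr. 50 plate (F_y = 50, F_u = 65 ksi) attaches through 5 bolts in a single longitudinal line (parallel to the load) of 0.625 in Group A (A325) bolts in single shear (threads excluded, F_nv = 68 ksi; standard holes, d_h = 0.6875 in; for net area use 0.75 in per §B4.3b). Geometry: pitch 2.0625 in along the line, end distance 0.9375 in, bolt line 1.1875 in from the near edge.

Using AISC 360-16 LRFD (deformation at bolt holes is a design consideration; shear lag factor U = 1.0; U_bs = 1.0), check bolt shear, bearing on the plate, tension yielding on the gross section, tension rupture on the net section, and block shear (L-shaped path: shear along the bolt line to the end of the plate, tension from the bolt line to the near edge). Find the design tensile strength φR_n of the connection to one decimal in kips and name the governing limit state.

Bolt shear: A_b = π(0.625)²/4 = 0.3068 in². φR_n = 0.75 × 68 × 0.3068 × 5 × 1 = 78.2 kips.
Bearing (0.25 in plate, F_u = 65 ksi): end bolts L_c = 0.9375 − 0.6875/2 = 0.59375, R_n = min(1.2×0.59375×0.25×65, 2.4×0.625×0.25×65) = 11.578 kips/bolt; interior L_c = 2.0625 − 0.6875 = 1.375, R_n = 24.375 kips/bolt. φR_n = 0.75 × (1×11.578 + 4×24.375) = 81.8 kips.
Tension yield (gross): A_g = 3.8125×0.25 = 0.95313 in². φR_n = 0.90 × 50 × 0.95313 = 42.9 kips.
Tension rupture (net): A_n = (3.8125 − 1×0.75)×0.25 = 0.76563 in² (U = 1.0, A_e = A_n). φR_n = 0.75 × 65 × 0.76563 = 37.3 kips.
Block shear: shear path 1×[0.9375+4×2.0625] = 1×9.1875 in, A_gv = 2.2969, A_nv = 1×(9.1875 − 4.5×0.75)×0.25 = 1.4531 in²; tension to near edge: (1.1875 − 0.5×0.75)×0.25 = 0.20313 in². R_n = min(0.6×65×1.4531, 0.6×50×2.2969) + 1.0×65×0.20313 = min(56.671, 68.907) + 13.203 = 69.874 kips. φR_n = 0.75 × 69.874 = 52.4 kips.
Governing: min(78.2, 81.8, 42.9, 37.3, 52.4) = 37.3 kips → net-section rupture.

37.3 kips (net-section rupture governs)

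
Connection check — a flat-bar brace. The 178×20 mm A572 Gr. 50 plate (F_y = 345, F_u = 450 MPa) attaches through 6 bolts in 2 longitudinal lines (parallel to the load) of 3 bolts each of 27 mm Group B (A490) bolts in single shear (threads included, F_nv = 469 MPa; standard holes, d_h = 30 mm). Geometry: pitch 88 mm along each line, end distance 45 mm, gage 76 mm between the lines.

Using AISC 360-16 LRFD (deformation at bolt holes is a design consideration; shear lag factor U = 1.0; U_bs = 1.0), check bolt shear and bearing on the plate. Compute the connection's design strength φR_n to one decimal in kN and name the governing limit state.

1208.4 kN (bolt shear governs)

Bolt shear: A_b = π(27)²/4 = 572.56 mm². φR_n = 0.75 × 469 × 572.56 × 6 × 1 = 1208.4 kN.
Bearing (20 mm plate, F_u = 450 MPa): end bolts L_c = 45 − 30/2 = 30, R_n = min(1.2×30×20×450, 2.4×27×20×450) = 324 kN/bolt; interior L_c = 88 − 30 = 58, R_n = 583.2 kN/bolt. φR_n = 0.75 × (2×324 + 4×583.2) = 2235.6 kN.
Governing: min(1208.4, 2235.6) = 1208.4 kN → bolt shear.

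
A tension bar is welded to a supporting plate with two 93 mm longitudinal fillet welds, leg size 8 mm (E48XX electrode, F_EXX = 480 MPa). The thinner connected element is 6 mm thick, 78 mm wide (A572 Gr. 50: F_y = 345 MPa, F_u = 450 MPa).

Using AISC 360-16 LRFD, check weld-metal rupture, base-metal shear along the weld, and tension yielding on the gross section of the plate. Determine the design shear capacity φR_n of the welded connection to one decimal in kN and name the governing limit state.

Weld metal: throat = 0.707×8 = 5.656 mm, L = 2×93 = 186 mm. φR_n = 0.75 × 0.6 × 480 × 5.656 × 186 = 227.2 kN.
Base metal shear (6 mm plate): yield φR_n = 1.0×0.6×345×6×186 = 231.0 kN; rupture φR_n = 0.75×0.6×450×6×186 = 226.0 kN; take 226.0 kN (rupture).
Tension yield (gross): A_g = 78×6 = 468 mm². φR_n = 0.90 × 345 × 468 = 145.3 kN.
Governing: min(227.2, 226.0, 145.3) = 145.3 kN → gross-section yield.

145.3 kN (gross-section yield governs)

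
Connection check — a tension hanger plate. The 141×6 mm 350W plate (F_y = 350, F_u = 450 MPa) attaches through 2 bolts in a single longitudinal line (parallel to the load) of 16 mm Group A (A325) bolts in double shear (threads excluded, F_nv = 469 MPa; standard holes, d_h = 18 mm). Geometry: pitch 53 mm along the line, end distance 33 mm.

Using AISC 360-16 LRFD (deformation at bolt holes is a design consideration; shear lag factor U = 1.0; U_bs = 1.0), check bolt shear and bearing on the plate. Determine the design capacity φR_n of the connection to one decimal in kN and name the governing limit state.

136.1 kN (bearing governs)

Bolt shear: A_b = π(16)²/4 = 201.06 mm². φR_n = 0.75 × 469 × 201.06 × 2 × 2 = 282.9 kN.
Bearing (6 mm plate, F_u = 450 MPa): end bolts L_c = 33 − 18/2 = 24, R_n = min(1.2×24×6×450, 2.4×16×6×450) = 77.76 kN/bolt; interior L_c = 53 − 18 = 35, R_n = 103.68 kN/bolt. φR_n = 0.75 × (1×77.76 + 1×103.68) = 136.1 kN.
Governing: min(282.9, 136.1) = 136.1 kN → bearing.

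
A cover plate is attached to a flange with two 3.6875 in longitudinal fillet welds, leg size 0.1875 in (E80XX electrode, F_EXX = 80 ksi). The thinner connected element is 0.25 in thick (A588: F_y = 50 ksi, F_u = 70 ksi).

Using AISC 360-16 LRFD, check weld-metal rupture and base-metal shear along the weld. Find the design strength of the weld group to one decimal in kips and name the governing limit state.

Weld metal: throat = 0.707×0.1875 = 0.13256 in, L = 2×3.6875 = 7.375 in. φR_n = 0.75 × 0.6 × 80 × 0.13256 × 7.375 = 35.2 kips.
Base metal shear (0.25 in plate): yield φR_n = 1.0×0.6×50×0.25×7.375 = 55.3 kips; rupture φR_n = 0.75×0.6×70×0.25×7.375 = 58.1 kips; take 55.3 kips (yield).
Governing: min(35.2, 55.3) = 35.2 kips → weld metal.

35.2 kips (weld metal governs)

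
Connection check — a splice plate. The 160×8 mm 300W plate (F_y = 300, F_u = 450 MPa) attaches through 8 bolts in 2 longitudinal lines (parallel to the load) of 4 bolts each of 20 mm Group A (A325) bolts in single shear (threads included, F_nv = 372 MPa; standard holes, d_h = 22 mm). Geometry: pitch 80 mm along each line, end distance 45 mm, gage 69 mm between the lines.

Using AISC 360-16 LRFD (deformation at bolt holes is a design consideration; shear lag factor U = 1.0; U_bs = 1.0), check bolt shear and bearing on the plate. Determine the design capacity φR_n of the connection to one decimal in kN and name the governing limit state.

Bolt shear: A_b = π(20)²/4 = 314.16 mm². φR_n = 0.75 × 372 × 314.16 × 8 × 1 = 701.2 kN.
Bearing (8 mm plate, F_u = 450 MPa): end bolts L_c = 45 − 22/2 = 34, R_n = min(1.2×34×8×450, 2.4×20×8×450) = 146.88 kN/bolt; interior L_c = 80 − 22 = 58, R_n = 172.8 kN/bolt. φR_n = 0.75 × (2×146.88 + 6×172.8) = 997.9 kN.
Governing: min(701.2, 997.9) = 701.2 kN → bolt shear.

701.2 kN (bolt shear governs)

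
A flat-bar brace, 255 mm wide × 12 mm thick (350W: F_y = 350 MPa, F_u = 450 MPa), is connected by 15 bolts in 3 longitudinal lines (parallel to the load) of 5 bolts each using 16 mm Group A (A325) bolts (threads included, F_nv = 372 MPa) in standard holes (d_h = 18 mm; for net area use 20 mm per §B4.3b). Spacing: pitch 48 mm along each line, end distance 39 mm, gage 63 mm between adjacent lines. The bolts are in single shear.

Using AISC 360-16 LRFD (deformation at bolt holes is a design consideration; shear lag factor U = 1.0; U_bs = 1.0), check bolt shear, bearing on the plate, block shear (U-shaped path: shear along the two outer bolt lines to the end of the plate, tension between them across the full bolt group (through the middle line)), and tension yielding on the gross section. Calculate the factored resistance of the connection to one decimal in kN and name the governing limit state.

841.4 kN (bolt shear governs)

Bolt shear: A_b = π(16)²/4 = 201.06 mm². φR_n = 0.75 × 372 × 201.06 × 15 × 1 = 841.4 kN.
Bearing (12 mm plate, F_u = 450 MPa): end bolts L_c = 39 − 18/2 = 30, R_n = min(1.2×30×12×450, 2.4×16×12×450) = 194.4 kN/bolt; interior L_c = 48 − 18 = 30, R_n = 194.4 kN/bolt. φR_n = 0.75 × (3×194.4 + 12×194.4) = 2187.0 kN.
Block shear: shear path 2×[39+4×48] = 2×231 mm, A_gv = 5544, A_nv = 2×(231 − 4.5×20)×12 = 3384 mm²; tension across gage: (126 − 2×20)×12 = 1032 mm². R_n = min(0.6×450×3384, 0.6×350×5544) + 1.0×450×1032 = min(913.68, 1164.2) + 464.4 = 1378.1 kN. φR_n = 0.75 × 1378.1 = 1033.6 kN.
Tension yield (gross): A_g = 255×12 = 3060 mm². φR_n = 0.90 × 350 × 3060 = 963.9 kN.
Governing: min(841.4, 2187.0, 1033.6, 963.9) = 841.4 kN → bolt shear.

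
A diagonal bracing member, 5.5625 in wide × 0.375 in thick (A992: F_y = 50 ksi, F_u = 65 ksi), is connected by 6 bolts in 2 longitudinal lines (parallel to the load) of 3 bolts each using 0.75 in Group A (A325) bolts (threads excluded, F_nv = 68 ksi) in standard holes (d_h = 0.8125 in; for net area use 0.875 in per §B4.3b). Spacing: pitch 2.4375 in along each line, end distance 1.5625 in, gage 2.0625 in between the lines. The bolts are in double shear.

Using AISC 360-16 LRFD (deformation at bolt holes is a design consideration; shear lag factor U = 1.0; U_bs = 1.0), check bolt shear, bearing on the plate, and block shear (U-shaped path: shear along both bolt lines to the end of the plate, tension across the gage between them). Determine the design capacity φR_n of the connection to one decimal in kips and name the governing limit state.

Bolt shear: A_b = π(0.75)²/4 = 0.44179 in². φR_n = 0.75 × 68 × 0.44179 × 6 × 2 = 270.4 kips.
Bearing (0.375 in plate, F_u = 65 ksi): end bolts L_c = 1.5625 − 0.8125/2 = 1.15625, R_n = min(1.2×1.15625×0.375×65, 2.4×0.75×0.375×65) = 33.82 kips/bolt; interior L_c = 2.4375 − 0.8125 = 1.625, R_n = 43.875 kips/bolt. φR_n = 0.75 × (2×33.82 + 4×43.875) = 182.4 kips.
Block shear: shear path 2×[1.5625+2×2.4375] = 2×6.4375 in, A_gv = 4.8281, A_nv = 2×(6.4375 − 2.5×0.875)×0.375 = 3.1875 in²; tension across gage: (2.0625 − 1×0.875)×0.375 = 0.44531 in². R_n = min(0.6×65×3.1875, 0.6×50×4.8281) + 1.0×65×0.44531 = min(124.31, 144.84) + 28.945 = 153.26 kips. φR_n = 0.75 × 153.26 = 114.9 kips.
Governing: min(270.4, 182.4, 114.9) = 114.9 kips → block shear.

114.9 kips (block shear governs)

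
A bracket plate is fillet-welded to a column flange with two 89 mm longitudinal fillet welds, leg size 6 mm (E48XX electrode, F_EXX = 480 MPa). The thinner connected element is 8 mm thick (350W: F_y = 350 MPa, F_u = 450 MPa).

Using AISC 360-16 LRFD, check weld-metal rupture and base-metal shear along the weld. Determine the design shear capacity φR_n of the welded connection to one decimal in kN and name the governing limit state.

163.1 kN (weld metal governs)

Weld metal: throat = 0.707×6 = 4.242 mm, L = 2×89 = 178 mm. φR_n = 0.75 × 0.6 × 480 × 4.242 × 178 = 163.1 kN.
Base metal shear (8 mm plate): yield φR_n = 1.0×0.6×350×8×178 = 299.0 kN; rupture φR_n = 0.75×0.6×450×8×178 = 288.4 kN; take 288.4 kN (rupture).
Governing: min(163.1, 288.4) = 163.1 kN → weld metal.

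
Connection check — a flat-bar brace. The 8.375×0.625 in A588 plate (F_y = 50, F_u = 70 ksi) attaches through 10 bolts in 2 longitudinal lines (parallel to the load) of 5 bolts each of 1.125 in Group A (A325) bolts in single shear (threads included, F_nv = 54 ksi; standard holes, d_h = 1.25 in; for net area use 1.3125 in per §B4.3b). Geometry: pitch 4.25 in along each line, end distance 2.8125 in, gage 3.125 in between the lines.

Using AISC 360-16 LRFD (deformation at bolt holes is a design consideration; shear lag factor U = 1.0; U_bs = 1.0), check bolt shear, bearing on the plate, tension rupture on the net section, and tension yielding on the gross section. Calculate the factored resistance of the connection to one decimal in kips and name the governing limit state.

Bolt shear: A_b = π(1.125)²/4 = 0.99402 in². φR_n = 0.75 × 54 × 0.99402 × 10 × 1 = 402.6 kips.
Bearing (0.625 in plate, F_u = 70 ksi): end bolts L_c = 2.8125 − 1.25/2 = 2.1875, R_n = min(1.2×2.1875×0.625×70, 2.4×1.125×0.625×70) = 114.84 kips/bolt; interior L_c = 4.25 − 1.25 = 3, R_n = 118.13 kips/bolt. φR_n = 0.75 × (2×114.84 + 8×118.13) = 881.0 kips.
Tension rupture (net): A_n = (8.375 − 2×1.3125)×0.625 = 3.5938 in² (U = 1.0, A_e = A_n). φR_n = 0.75 × 70 × 3.5938 = 188.7 kips.
Tension yield (gross): A_g = 8.375×0.625 = 5.2344 in². φR_n = 0.90 × 50 × 5.2344 = 235.5 kips.
Governing: min(402.6, 881.0, 188.7, 235.5) = 188.7 kips → net-section rupture.

188.7 kips (net-section rupture governs)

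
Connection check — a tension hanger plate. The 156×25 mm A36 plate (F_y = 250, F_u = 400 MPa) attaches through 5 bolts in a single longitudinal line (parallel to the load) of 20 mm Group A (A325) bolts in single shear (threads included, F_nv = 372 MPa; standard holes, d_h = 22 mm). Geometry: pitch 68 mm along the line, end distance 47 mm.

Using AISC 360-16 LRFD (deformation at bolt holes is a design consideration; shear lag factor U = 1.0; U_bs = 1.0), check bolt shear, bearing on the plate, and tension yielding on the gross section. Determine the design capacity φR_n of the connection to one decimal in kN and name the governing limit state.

438.3 kN (bolt shear governs)

Bolt shear: A_b = π(20)²/4 = 314.16 mm². φR_n = 0.75 × 372 × 314.16 × 5 × 1 = 438.3 kN.
Bearing (25 mm plate, F_u = 400 MPa): end bolts L_c = 47 − 22/2 = 36, R_n = min(1.2×36×25×400, 2.4×20×25×400) = 432 kN/bolt; interior L_c = 68 − 22 = 46, R_n = 480 kN/bolt. φR_n = 0.75 × (1×432 + 4×480) = 1764.0 kN.
Tension yield (gross): A_g = 156×25 = 3900 mm². φR_n = 0.90 × 250 × 3900 = 877.5 kN.
Governing: min(438.3, 1764.0, 877.5) = 438.3 kN → bolt shear.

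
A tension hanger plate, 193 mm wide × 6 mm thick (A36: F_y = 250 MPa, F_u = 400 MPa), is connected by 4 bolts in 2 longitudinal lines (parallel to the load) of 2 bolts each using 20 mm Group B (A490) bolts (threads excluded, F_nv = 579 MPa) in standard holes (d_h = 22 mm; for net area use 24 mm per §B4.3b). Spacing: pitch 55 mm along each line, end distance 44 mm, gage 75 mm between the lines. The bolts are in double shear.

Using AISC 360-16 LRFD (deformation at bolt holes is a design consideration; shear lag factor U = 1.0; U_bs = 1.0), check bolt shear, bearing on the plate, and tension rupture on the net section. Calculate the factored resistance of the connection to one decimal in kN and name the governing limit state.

Bolt shear: A_b = π(20)²/4 = 314.16 mm². φR_n = 0.75 × 579 × 314.16 × 4 × 2 = 1091.4 kN.
Bearing (6 mm plate, F_u = 400 MPa): end bolts L_c = 44 − 22/2 = 33, R_n = min(1.2×33×6×400, 2.4×20×6×400) = 95.04 kN/bolt; interior L_c = 55 − 22 = 33, R_n = 95.04 kN/bolt. φR_n = 0.75 × (2×95.04 + 2×95.04) = 285.1 kN.
Tension rupture (net): A_n = (193 − 2×24)×6 = 870 mm² (U = 1.0, A_e = A_n). φR_n = 0.75 × 400 × 870 = 261.0 kN.
Governing: min(1091.4, 285.1, 261.0) = 261.0 kN → net-section rupture.

261.0 kN (net-section rupture governs)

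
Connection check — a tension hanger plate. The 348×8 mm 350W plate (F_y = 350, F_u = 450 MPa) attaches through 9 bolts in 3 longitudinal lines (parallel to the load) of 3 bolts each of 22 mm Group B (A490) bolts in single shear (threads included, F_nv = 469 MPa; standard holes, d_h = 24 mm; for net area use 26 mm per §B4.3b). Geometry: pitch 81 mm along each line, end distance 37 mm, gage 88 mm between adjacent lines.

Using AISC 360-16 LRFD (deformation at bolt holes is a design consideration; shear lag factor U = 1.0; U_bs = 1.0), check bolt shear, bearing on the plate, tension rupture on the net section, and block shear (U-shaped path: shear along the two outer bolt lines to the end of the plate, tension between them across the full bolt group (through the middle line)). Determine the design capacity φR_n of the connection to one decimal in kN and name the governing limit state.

729.0 kN (net-section rupture governs)

Bolt shear: A_b = π(22)²/4 = 380.13 mm². φR_n = 0.75 × 469 × 380.13 × 9 × 1 = 1203.4 kN.
Bearing (8 mm plate, F_u = 450 MPa): end bolts L_c = 37 − 24/2 = 25, R_n = min(1.2×25×8×450, 2.4×22×8×450) = 108 kN/bolt; interior L_c = 81 − 24 = 57, R_n = 190.08 kN/bolt. φR_n = 0.75 × (3×108 + 6×190.08) = 1098.4 kN.
Tension rupture (net): A_n = (348 − 3×26)×8 = 2160 mm² (U = 1.0, A_e = A_n). φR_n = 0.75 × 450 × 2160 = 729.0 kN.
Block shear: shear path 2×[37+2×81] = 2×199 mm, A_gv = 3184, A_nv = 2×(199 − 2.5×26)×8 = 2144 mm²; tension across gage: (176 − 2×26)×8 = 992 mm². R_n = min(0.6×450×2144, 0.6×350×3184) + 1.0×450×992 = min(578.88, 668.64) + 446.4 = 1025.3 kN. φR_n = 0.75 × 1025.3 = 769.0 kN.
Governing: min(1203.4, 1098.4, 729.0, 769.0) = 729.0 kN → net-section rupture.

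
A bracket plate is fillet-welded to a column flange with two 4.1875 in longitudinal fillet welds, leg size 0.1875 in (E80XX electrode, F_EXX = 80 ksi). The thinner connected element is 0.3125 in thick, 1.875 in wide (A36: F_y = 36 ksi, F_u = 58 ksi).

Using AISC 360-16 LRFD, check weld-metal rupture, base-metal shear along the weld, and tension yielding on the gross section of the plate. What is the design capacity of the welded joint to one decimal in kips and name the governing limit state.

19.0 kips (gross-section yield governs)

Weld metal: throat = 0.707×0.1875 = 0.13256 in, L = 2×4.1875 = 8.375 in. φR_n = 0.75 × 0.6 × 80 × 0.13256 × 8.375 = 40.0 kips.
Base metal shear (0.3125 in plate): yield φR_n = 1.0×0.6×36×0.3125×8.375 = 56.5 kips; rupture φR_n = 0.75×0.6×58×0.3125×8.375 = 68.3 kips; take 56.5 kips (yield).
Tension yield (gross): A_g = 1.875×0.3125 = 0.58594 in². φR_n = 0.90 × 36 × 0.58594 = 19.0 kips.
Governing: min(40.0, 56.5, 19.0) = 19.0 kips → gross-section yield.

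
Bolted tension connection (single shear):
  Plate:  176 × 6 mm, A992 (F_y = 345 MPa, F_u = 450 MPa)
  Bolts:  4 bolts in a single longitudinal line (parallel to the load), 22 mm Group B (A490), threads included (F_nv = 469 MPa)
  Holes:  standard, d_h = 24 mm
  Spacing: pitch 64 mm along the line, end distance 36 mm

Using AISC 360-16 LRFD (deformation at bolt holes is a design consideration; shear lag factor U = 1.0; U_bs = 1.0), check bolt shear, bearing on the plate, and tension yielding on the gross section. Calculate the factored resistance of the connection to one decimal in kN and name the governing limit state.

Bolt shear: A_b = π(22)²/4 = 380.13 mm². φR_n = 0.75 × 469 × 380.13 × 4 × 1 = 534.8 kN.
Bearing (6 mm plate, F_u = 450 MPa): end bolts L_c = 36 − 24/2 = 24, R_n = min(1.2×24×6×450, 2.4×22×6×450) = 77.76 kN/bolt; interior L_c = 64 − 24 = 40, R_n = 129.6 kN/bolt. φR_n = 0.75 × (1×77.76 + 3×129.6) = 349.9 kN.
Tension yield (gross): A_g = 176×6 = 1056 mm². φR_n = 0.90 × 345 × 1056 = 327.9 kN.
Governing: min(534.8, 349.9, 327.9) = 327.9 kN → gross-section yield.

327.9 kN (gross-section yield governs)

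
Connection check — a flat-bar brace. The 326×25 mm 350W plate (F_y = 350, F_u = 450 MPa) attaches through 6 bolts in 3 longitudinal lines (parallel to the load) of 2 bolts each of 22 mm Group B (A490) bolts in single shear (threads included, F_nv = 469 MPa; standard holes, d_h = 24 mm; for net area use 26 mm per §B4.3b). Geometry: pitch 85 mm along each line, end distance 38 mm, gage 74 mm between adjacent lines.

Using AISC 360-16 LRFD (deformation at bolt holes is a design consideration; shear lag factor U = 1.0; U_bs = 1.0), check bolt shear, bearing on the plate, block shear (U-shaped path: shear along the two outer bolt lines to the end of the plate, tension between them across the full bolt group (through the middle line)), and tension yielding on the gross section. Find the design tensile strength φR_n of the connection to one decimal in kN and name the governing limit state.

Bolt shear: A_b = π(22)²/4 = 380.13 mm². φR_n = 0.75 × 469 × 380.13 × 6 × 1 = 802.3 kN.
Bearing (25 mm plate, F_u = 450 MPa): end bolts L_c = 38 − 24/2 = 26, R_n = min(1.2×26×25×450, 2.4×22×25×450) = 351 kN/bolt; interior L_c = 85 − 24 = 61, R_n = 594 kN/bolt. φR_n = 0.75 × (3×351 + 3×594) = 2126.3 kN.
Block shear: shear path 2×[38+1×85] = 2×123 mm, A_gv = 6150, A_nv = 2×(123 − 1.5×26)×25 = 4200 mm²; tension across gage: (148 − 2×26)×25 = 2400 mm². R_n = min(0.6×450×4200, 0.6×350×6150) + 1.0×450×2400 = min(1134, 1291.5) + 1080 = 2214 kN. φR_n = 0.75 × 2214 = 1660.5 kN.
Tension yield (gross): A_g = 326×25 = 8150 mm². φR_n = 0.90 × 350 × 8150 = 2567.3 kN.
Governing: min(802.3, 2126.3, 1660.5, 2567.3) = 802.3 kN → bolt shear.

802.3 kN (bolt shear governs)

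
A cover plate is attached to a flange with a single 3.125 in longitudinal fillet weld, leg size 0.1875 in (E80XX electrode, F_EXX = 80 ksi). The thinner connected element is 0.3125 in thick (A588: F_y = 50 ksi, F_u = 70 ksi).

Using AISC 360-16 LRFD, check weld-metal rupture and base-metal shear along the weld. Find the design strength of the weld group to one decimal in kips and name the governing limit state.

14.9 kips (weld metal governs)

Weld metal: throat = 0.707×0.1875 = 0.13256 in, L = 3.125 in. φR_n = 0.75 × 0.6 × 80 × 0.13256 × 3.125 = 14.9 kips.
Base metal shear (0.3125 in plate): yield φR_n = 1.0×0.6×50×0.3125×3.125 = 29.3 kips; rupture φR_n = 0.75×0.6×70×0.3125×3.125 = 30.8 kips; take 29.3 kips (yield).
Governing: min(14.9, 29.3) = 14.9 kips → weld metal.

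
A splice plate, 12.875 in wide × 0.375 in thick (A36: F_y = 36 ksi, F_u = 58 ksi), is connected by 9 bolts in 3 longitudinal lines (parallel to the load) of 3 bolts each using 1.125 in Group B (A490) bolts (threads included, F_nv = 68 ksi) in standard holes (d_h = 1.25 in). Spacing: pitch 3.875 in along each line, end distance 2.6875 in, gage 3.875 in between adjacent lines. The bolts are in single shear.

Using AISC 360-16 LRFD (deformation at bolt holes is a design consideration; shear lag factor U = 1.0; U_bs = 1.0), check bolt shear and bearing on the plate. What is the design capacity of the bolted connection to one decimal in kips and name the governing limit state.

385.4 kips (bearing governs)

Bolt shear: A_b = π(1.125)²/4 = 0.99402 in². φR_n = 0.75 × 68 × 0.99402 × 9 × 1 = 456.3 kips.
Bearing (0.375 in plate, F_u = 58 ksi): end bolts L_c = 2.6875 − 1.25/2 = 2.0625, R_n = min(1.2×2.0625×0.375×58, 2.4×1.125×0.375×58) = 53.831 kips/bolt; interior L_c = 3.875 − 1.25 = 2.625, R_n = 58.725 kips/bolt. φR_n = 0.75 × (3×53.831 + 6×58.725) = 385.4 kips.
Governing: min(456.3, 385.4) = 385.4 kips → bearing.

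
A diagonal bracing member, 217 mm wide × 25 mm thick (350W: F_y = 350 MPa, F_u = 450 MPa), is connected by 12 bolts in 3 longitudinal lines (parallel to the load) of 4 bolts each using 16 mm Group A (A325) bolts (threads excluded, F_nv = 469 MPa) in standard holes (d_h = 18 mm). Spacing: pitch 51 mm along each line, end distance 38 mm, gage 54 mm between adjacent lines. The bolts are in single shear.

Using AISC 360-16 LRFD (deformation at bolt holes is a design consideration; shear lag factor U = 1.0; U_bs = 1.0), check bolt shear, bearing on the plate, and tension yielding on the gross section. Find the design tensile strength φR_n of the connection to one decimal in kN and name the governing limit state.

Bolt shear: A_b = π(16)²/4 = 201.06 mm². φR_n = 0.75 × 469 × 201.06 × 12 × 1 = 848.7 kN.
Bearing (25 mm plate, F_u = 450 MPa): end bolts L_c = 38 − 18/2 = 29, R_n = min(1.2×29×25×450, 2.4×16×25×450) = 391.5 kN/bolt; interior L_c = 51 − 18 = 33, R_n = 432 kN/bolt. φR_n = 0.75 × (3×391.5 + 9×432) = 3796.9 kN.
Tension yield (gross): A_g = 217×25 = 5425 mm². φR_n = 0.90 × 350 × 5425 = 1708.9 kN.
Governing: min(848.7, 3796.9, 1708.9) = 848.7 kN → bolt shear.

848.7 kN (bolt shear governs)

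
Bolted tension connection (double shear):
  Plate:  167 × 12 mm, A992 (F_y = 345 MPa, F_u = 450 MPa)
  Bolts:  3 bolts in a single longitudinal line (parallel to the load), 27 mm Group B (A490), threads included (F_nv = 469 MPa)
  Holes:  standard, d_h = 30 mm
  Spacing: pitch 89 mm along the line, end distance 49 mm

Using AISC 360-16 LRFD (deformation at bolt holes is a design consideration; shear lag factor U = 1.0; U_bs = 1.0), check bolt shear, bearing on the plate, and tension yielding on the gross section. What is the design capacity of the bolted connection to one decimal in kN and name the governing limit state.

622.2 kN (gross-section yield governs)

Bolt shear: A_b = π(27)²/4 = 572.56 mm². φR_n = 0.75 × 469 × 572.56 × 3 × 2 = 1208.4 kN.
Bearing (12 mm plate, F_u = 450 MPa): end bolts L_c = 49 − 30/2 = 34, R_n = min(1.2×34×12×450, 2.4×27×12×450) = 220.32 kN/bolt; interior L_c = 89 − 30 = 59, R_n = 349.92 kN/bolt. φR_n = 0.75 × (1×220.32 + 2×349.92) = 690.1 kN.
Tension yield (gross): A_g = 167×12 = 2004 mm². φR_n = 0.90 × 345 × 2004 = 622.2 kN.
Governing: min(1208.4, 690.1, 622.2) = 622.2 kN → gross-section yield.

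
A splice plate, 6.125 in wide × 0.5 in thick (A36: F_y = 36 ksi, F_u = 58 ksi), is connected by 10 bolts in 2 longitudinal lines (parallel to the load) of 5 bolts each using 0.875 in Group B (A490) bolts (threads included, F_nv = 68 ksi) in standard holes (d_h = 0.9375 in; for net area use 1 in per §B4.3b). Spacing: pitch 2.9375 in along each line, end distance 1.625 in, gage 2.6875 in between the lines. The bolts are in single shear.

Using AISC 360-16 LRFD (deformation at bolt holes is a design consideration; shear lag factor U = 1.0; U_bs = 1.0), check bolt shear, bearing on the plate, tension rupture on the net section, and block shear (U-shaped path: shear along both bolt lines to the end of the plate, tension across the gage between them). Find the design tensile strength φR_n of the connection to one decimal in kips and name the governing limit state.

Bolt shear: A_b = π(0.875)²/4 = 0.60132 in². φR_n = 0.75 × 68 × 0.60132 × 10 × 1 = 306.7 kips.
Bearing (0.5 in plate, F_u = 58 ksi): end bolts L_c = 1.625 − 0.9375/2 = 1.15625, R_n = min(1.2×1.15625×0.5×58, 2.4×0.875×0.5×58) = 40.238 kips/bolt; interior L_c = 2.9375 − 0.9375 = 2, R_n = 60.9 kips/bolt. φR_n = 0.75 × (2×40.238 + 8×60.9) = 425.8 kips.
Tension rupture (net): A_n = (6.125 − 2×1)×0.5 = 2.0625 in² (U = 1.0, A_e = A_n). φR_n = 0.75 × 58 × 2.0625 = 89.7 kips.
Block shear: shear path 2×[1.625+4×2.9375] = 2×13.375 in, A_gv = 13.375, A_nv = 2×(13.375 − 4.5×1)×0.5 = 8.875 in²; tension across gage: (2.6875 − 1×1)×0.5 = 0.84375 in². R_n = min(0.6×58×8.875, 0.6×36×13.375) + 1.0×58×0.84375 = min(308.85, 288.9) + 48.938 = 337.84 kips. φR_n = 0.75 × 337.84 = 253.4 kips.
Governing: min(306.7, 425.8, 89.7, 253.4) = 89.7 kips → net-section rupture.

89.7 kips (net-section rupture governs)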